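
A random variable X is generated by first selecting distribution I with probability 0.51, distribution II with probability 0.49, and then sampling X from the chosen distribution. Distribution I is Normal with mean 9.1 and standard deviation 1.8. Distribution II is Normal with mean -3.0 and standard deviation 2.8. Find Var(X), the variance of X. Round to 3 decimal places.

Per component, I: μ=9.1, E[X²]=86.05; II: μ=-3, E[X²]=16.84.
E[X] = 0.51·9.1 + 0.49·-3 = 3.171.
E[X²] = 0.51·86.05 + 0.49·16.84 = 52.1371.
Var(X) = E[X²] − (E[X])² = 52.1371 − 10.0552 = 42.0819.

42.082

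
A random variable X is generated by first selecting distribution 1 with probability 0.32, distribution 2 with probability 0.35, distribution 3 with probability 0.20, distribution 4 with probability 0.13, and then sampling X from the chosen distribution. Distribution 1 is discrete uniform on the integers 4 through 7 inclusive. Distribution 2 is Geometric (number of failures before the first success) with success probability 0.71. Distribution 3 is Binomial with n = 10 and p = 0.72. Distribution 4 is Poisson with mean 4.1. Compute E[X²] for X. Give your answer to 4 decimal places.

For each component E[X²] = Var + (mean)², giving 1: 31.5; 2: 0.742115; 3: 53.856; 4: 20.91.
Overall E[X²] = 0.32·31.5 + 0.35·0.742115 + 0.2·53.856 + 0.13·20.91 = 23.8292.

23.8292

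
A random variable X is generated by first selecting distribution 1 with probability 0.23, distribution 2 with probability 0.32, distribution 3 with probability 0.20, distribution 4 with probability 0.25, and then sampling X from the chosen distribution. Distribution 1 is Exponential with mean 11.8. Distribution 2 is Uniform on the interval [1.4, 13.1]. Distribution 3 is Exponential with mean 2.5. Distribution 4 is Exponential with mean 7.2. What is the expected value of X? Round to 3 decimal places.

Component means — 1: 11.8; 2: 7.25; 3: 2.5; 4: 7.2.
E[X] = 0.23·11.8 + 0.32·7.25 + 0.2·2.5 + 0.25·7.2 = 7.334.

7.334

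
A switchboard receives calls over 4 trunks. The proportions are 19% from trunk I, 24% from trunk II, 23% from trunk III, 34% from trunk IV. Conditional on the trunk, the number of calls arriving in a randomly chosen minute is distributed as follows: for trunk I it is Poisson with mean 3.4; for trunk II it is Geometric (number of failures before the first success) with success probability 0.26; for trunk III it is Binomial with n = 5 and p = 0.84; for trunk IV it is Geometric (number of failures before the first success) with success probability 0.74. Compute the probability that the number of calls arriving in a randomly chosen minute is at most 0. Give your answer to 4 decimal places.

Conditional on each trunk, P(X ≤ 0): I: 0.0333733; II: 0.26; III: 0.000104858; IV: 0.74.
By total probability, P(X ≤ 0) = 0.19·0.0333733 + 0.24·0.26 + 0.23·0.000104858 + 0.34·0.74 = 0.320365.

0.3204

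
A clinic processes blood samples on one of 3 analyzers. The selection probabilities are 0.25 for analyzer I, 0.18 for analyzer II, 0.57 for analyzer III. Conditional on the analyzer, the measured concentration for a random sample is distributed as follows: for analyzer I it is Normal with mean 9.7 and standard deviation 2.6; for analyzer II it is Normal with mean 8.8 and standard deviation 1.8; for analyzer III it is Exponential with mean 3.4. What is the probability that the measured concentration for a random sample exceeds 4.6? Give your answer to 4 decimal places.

Conditional on each analyzer, P(X > 4.6): I: 0.975092; II: 0.990185; III: 0.258479.
By total probability, P(X > 4.6) = 0.25·0.975092 + 0.18·0.990185 + 0.57·0.258479 = 0.569339.

0.5693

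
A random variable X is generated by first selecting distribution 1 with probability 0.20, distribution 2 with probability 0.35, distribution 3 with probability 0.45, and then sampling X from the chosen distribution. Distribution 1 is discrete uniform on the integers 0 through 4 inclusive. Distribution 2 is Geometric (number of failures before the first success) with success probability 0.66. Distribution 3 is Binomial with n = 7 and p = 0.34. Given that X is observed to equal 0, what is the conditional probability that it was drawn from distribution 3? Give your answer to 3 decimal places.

0.083

Likelihoods P(X=0 | ·): 1: 0.2; 2: 0.66; 3: 0.0545516.
Posterior ∝ prior × likelihood. Numerator for 3: 0.45·0.0545516 = 0.0245482.
Normalizing constant: 0.2·0.2 + 0.35·0.66 + 0.45·0.0545516 = 0.295548.
P(3 | observation) = 0.0245482 / 0.295548 = 0.08306.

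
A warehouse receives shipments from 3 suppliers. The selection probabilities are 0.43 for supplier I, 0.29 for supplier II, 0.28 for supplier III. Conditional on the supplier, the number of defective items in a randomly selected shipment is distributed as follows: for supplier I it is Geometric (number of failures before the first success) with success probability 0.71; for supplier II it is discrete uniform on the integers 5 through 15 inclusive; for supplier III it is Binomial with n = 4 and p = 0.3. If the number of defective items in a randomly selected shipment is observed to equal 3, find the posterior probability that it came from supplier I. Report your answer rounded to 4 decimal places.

Likelihoods P(X=3 | ·): I: 0.0173162; II: 0; III: 0.0756.
Posterior ∝ prior × likelihood. Numerator for I: 0.43·0.0173162 = 0.00744596.
Normalizing constant: 0.43·0.0173162 + 0.29·0 + 0.28·0.0756 = 0.028614.
P(I | observation) = 0.00744596 / 0.028614 = 0.260221.

0.2602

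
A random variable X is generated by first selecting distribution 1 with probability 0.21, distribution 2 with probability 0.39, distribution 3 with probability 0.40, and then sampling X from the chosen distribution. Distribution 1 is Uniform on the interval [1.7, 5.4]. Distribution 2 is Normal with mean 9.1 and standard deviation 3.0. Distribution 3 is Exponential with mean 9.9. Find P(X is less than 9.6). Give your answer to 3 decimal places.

0.679

Conditional on each component, P(X < 9.6): 1: 1; 2: 0.566184; 3: 0.620802.
By total probability, P(X < 9.6) = 0.21·1 + 0.39·0.566184 + 0.4·0.620802 = 0.679133.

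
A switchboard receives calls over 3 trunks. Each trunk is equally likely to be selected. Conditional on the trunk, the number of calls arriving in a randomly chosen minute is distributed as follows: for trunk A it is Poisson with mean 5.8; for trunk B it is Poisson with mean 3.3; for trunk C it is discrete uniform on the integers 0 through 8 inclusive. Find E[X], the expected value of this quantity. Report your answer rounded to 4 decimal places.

Component means — A: 5.8; B: 3.3; C: 4.
E[X] = 0.333333·5.8 + 0.333333·3.3 + 0.333333·4 = 4.36667.

4.3667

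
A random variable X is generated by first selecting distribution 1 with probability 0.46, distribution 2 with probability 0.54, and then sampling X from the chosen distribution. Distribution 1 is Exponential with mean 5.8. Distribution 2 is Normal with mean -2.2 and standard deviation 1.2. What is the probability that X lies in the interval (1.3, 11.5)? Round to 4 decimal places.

0.3053

Conditional on each component, P(1.3 < X < 11.5): 1: 0.661516; 2: 0.00176897.
By total probability, P(1.3 < X < 11.5) = 0.46·0.661516 + 0.54·0.00176897 = 0.305253.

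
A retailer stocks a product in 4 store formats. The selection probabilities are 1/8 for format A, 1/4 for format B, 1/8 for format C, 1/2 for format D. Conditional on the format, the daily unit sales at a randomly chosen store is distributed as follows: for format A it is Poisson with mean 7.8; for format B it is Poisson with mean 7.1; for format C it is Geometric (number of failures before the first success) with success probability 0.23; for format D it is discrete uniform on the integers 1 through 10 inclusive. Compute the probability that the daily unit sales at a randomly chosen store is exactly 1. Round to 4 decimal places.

Conditional on each format, P(X = 1): A: 0.00319593; B: 0.00585824; C: 0.1771; D: 0.1.
By total probability, P(X = 1) = 0.125·0.00319593 + 0.25·0.00585824 + 0.125·0.1771 + 0.5·0.1 = 0.0740016.

0.0740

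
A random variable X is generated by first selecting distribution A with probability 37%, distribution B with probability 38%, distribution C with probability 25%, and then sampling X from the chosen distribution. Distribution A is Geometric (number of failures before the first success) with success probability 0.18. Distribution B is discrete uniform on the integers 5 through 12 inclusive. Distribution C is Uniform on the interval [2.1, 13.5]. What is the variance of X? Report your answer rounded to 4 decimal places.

Per component, A: μ=4.55556, E[X²]=46.0617; B: μ=8.5, E[X²]=77.5; C: μ=7.8, E[X²]=71.67.
E[X] = 0.37·4.55556 + 0.38·8.5 + 0.25·7.8 = 6.86556.
E[X²] = 0.37·46.0617 + 0.38·77.5 + 0.25·71.67 = 64.4103.
Var(X) = E[X²] − (E[X])² = 64.4103 − 47.1359 = 17.2745.

17.2745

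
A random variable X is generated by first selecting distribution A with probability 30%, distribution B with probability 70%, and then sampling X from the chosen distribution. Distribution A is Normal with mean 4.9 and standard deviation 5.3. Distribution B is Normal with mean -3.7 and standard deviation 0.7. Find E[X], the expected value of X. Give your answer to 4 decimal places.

Component means — A: 4.9; B: -3.7.
E[X] = 0.3·4.9 + 0.7·-3.7 = -1.12.

-1.1200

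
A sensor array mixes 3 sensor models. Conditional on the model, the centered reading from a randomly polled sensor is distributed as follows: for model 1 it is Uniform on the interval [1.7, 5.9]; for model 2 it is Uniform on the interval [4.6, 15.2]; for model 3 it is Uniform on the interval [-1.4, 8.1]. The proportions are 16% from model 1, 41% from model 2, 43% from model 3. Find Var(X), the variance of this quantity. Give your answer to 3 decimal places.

17.327

Per component, 1: μ=3.8, E[X²]=15.91; 2: μ=9.9, E[X²]=107.373; 3: μ=3.35, E[X²]=18.7433.
E[X] = 0.16·3.8 + 0.41·9.9 + 0.43·3.35 = 6.1075.
E[X²] = 0.16·15.91 + 0.41·107.373 + 0.43·18.7433 = 54.6283.
Var(X) = E[X²] − (E[X])² = 54.6283 − 37.3016 = 17.3267.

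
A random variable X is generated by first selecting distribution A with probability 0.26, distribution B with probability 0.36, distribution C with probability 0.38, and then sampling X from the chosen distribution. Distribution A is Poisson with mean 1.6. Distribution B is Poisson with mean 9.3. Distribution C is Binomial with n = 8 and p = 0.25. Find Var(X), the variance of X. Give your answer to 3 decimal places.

Per component, A: μ=1.6, E[X²]=4.16; B: μ=9.3, E[X²]=95.79; C: μ=2, E[X²]=5.5.
E[X] = 0.26·1.6 + 0.36·9.3 + 0.38·2 = 4.524.
E[X²] = 0.26·4.16 + 0.36·95.79 + 0.38·5.5 = 37.656.
Var(X) = E[X²] − (E[X])² = 37.656 − 20.4666 = 17.1894.

17.189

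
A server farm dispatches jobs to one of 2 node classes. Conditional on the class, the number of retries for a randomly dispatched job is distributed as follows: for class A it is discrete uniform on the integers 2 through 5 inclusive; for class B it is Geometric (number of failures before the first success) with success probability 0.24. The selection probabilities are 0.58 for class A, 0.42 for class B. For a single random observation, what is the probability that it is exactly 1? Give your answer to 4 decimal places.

Conditional on each class, P(X = 1): A: 0; B: 0.1824.
By total probability, P(X = 1) = 0.58·0 + 0.42·0.1824 = 0.076608.

0.0766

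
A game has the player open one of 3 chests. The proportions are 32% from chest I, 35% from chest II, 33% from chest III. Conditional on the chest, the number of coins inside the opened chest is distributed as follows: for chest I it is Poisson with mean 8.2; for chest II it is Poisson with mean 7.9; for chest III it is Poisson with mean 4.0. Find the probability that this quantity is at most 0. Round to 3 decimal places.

0.006

Conditional on each chest, P(X ≤ 0): I: 0.000274654; II: 0.000370744; III: 0.0183156.
By total probability, P(X ≤ 0) = 0.32·0.000274654 + 0.35·0.000370744 + 0.33·0.0183156 = 0.00626181.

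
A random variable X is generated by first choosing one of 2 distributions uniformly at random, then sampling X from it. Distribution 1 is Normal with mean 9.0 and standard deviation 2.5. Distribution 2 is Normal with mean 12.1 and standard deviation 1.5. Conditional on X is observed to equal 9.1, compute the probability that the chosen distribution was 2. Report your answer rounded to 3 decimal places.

Likelihoods f(9.1 | ·): 1: 0.159449; 2: 0.035994.
Posterior ∝ prior × likelihood. Numerator for 2: 0.5·0.035994 = 0.017997.
Normalizing constant: 0.5·0.159449 + 0.5·0.035994 = 0.0977216.
P(2 | observation) = 0.017997 / 0.0977216 = 0.184166.

0.184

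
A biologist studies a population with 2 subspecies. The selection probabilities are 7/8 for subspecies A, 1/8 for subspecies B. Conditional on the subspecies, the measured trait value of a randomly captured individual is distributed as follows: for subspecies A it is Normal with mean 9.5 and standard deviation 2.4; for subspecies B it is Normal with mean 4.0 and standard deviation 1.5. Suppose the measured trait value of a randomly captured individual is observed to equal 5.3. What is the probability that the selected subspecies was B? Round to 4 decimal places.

0.4206

Likelihoods f(5.3 | ·): A: 0.0359489; B: 0.182691.
Posterior ∝ prior × likelihood. Numerator for B: 0.125·0.182691 = 0.0228364.
Normalizing constant: 0.875·0.0359489 + 0.125·0.182691 = 0.0542916.
P(B | observation) = 0.0228364 / 0.0542916 = 0.420624.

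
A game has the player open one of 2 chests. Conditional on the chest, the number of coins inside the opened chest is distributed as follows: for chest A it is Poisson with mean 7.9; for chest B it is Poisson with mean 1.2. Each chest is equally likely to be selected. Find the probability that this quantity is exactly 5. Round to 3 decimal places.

0.051

Conditional on each chest, P(X = 5): A: 0.0950666; B: 0.00624556.
By total probability, P(X = 5) = 0.5·0.0950666 + 0.5·0.00624556 = 0.0506561.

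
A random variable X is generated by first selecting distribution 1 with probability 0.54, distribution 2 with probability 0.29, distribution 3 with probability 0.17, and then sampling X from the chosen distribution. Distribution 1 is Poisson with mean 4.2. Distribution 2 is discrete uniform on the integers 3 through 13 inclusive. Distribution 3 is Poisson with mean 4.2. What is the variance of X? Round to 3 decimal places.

8.855

Per component, 1: μ=4.2, E[X²]=21.84; 2: μ=8, E[X²]=74; 3: μ=4.2, E[X²]=21.84.
E[X] = 0.54·4.2 + 0.29·8 + 0.17·4.2 = 5.302.
E[X²] = 0.54·21.84 + 0.29·74 + 0.17·21.84 = 36.9664.
Var(X) = E[X²] − (E[X])² = 36.9664 − 28.1112 = 8.8552.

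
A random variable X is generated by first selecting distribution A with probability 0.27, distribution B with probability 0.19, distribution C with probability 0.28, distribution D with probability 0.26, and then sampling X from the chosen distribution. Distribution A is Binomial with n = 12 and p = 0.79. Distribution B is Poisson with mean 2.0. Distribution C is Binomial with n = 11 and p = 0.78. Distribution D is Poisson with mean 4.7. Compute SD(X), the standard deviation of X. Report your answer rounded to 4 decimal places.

Per component, A: μ=9.48, E[X²]=91.8612; B: μ=2, E[X²]=6; C: μ=8.58, E[X²]=75.504; D: μ=4.7, E[X²]=26.79.
E[X] = 0.27·9.48 + 0.19·2 + 0.28·8.58 + 0.26·4.7 = 6.564.
E[X²] = 0.27·91.8612 + 0.19·6 + 0.28·75.504 + 0.26·26.79 = 54.049.
Var(X) = E[X²] − (E[X])² = 54.049 − 43.0861 = 10.9629.
SD(X) = √10.9629 = 3.31103.

3.3110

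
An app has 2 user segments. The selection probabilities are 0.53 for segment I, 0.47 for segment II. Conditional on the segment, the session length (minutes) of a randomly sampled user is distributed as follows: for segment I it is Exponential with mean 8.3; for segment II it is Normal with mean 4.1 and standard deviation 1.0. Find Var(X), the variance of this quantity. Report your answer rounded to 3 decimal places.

41.376

Per component, I: μ=8.3, E[X²]=137.78; II: μ=4.1, E[X²]=17.81.
E[X] = 0.53·8.3 + 0.47·4.1 = 6.326.
E[X²] = 0.53·137.78 + 0.47·17.81 = 81.3941.
Var(X) = E[X²] − (E[X])² = 81.3941 − 40.0183 = 41.3758.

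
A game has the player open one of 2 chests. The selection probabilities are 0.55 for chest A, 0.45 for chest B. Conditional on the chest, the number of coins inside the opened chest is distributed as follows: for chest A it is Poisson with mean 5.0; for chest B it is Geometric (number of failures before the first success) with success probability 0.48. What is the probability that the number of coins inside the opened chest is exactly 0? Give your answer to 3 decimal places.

0.220

Conditional on each chest, P(X = 0): A: 0.00673795; B: 0.48.
By total probability, P(X = 0) = 0.55·0.00673795 + 0.45·0.48 = 0.219706.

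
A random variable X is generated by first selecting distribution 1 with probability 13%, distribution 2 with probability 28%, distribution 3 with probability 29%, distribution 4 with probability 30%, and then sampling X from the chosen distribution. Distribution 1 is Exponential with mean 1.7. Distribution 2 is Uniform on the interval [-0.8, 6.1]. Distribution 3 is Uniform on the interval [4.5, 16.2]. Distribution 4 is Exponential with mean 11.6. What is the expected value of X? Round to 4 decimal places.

Component means — 1: 1.7; 2: 2.65; 3: 10.35; 4: 11.6.
E[X] = 0.13·1.7 + 0.28·2.65 + 0.29·10.35 + 0.3·11.6 = 7.4445.

7.4445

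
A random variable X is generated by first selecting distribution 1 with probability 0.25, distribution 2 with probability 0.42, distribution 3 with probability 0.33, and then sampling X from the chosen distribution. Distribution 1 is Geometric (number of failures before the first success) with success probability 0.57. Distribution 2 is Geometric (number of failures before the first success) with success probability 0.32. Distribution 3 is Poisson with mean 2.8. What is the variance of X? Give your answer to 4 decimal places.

4.6496

Per component, 1: μ=0.754386, E[X²]=1.89258; 2: μ=2.125, E[X²]=11.1562; 3: μ=2.8, E[X²]=10.64.
E[X] = 0.25·0.754386 + 0.42·2.125 + 0.33·2.8 = 2.0051.
E[X²] = 0.25·1.89258 + 0.42·11.1562 + 0.33·10.64 = 8.66997.
Var(X) = E[X²] − (E[X])² = 8.66997 − 4.02041 = 4.64956.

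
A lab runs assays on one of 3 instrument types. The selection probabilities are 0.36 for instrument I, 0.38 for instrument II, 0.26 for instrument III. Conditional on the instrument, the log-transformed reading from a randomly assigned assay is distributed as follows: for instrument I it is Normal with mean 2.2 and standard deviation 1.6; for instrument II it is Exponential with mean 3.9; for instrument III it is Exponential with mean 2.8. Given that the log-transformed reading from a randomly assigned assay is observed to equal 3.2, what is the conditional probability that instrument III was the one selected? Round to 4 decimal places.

0.2024

Likelihoods f(3.2 | ·): I: 0.205101; II: 0.112873; III: 0.113895.
Posterior ∝ prior × likelihood. Numerator for III: 0.26·0.113895 = 0.0296128.
Normalizing constant: 0.36·0.205101 + 0.38·0.112873 + 0.26·0.113895 = 0.146341.
P(III | observation) = 0.0296128 / 0.146341 = 0.202355.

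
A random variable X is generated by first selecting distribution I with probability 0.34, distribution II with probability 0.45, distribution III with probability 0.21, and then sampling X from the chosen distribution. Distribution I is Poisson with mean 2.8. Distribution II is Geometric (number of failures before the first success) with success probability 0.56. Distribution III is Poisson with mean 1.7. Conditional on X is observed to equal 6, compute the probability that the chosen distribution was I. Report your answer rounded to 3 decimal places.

Likelihoods P(X=6 | ·): I: 0.0406997; II: 0.00406354; III: 0.00612436.
Posterior ∝ prior × likelihood. Numerator for I: 0.34·0.0406997 = 0.0138379.
Normalizing constant: 0.34·0.0406997 + 0.45·0.00406354 + 0.21·0.00612436 = 0.0169526.
P(I | observation) = 0.0138379 / 0.0169526 = 0.81627.

0.816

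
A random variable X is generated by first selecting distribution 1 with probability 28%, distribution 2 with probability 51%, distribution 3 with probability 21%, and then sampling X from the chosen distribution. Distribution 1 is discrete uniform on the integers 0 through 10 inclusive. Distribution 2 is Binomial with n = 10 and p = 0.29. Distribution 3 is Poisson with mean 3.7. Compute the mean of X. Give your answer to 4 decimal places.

3.6560

Component means — 1: 5; 2: 2.9; 3: 3.7.
E[X] = 0.28·5 + 0.51·2.9 + 0.21·3.7 = 3.656.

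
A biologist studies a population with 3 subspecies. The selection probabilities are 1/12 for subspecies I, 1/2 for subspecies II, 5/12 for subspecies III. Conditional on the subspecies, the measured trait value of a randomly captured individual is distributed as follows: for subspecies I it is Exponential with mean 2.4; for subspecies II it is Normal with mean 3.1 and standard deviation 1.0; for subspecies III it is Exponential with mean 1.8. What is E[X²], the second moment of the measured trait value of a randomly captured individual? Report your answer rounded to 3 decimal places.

8.965

For each component E[X²] = Var + (mean)², giving I: 11.52; II: 10.61; III: 6.48.
Overall E[X²] = 0.0833333·11.52 + 0.5·10.61 + 0.416667·6.48 = 8.965.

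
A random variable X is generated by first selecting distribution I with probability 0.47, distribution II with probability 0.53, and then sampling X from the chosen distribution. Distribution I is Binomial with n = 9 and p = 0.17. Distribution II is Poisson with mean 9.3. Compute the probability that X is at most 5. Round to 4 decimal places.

0.5217

Conditional on each component, P(X ≤ 5): I: 0.998734; II: 0.0986498.
By total probability, P(X ≤ 5) = 0.47·0.998734 + 0.53·0.0986498 = 0.521689.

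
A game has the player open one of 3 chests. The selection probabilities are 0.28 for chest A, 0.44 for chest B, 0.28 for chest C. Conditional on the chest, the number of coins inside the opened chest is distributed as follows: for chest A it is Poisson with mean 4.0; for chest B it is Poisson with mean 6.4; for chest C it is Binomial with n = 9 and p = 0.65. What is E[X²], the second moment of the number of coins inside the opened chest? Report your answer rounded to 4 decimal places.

For each component E[X²] = Var + (mean)², giving A: 20; B: 47.36; C: 36.27.
Overall E[X²] = 0.28·20 + 0.44·47.36 + 0.28·36.27 = 36.594.

36.5940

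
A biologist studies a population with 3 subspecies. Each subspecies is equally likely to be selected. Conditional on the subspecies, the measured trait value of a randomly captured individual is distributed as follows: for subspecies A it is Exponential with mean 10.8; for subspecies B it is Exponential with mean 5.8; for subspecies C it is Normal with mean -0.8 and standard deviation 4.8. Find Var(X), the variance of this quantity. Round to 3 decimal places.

80.342

Per component, A: μ=10.8, E[X²]=233.28; B: μ=5.8, E[X²]=67.28; C: μ=-0.8, E[X²]=23.68.
E[X] = 0.333333·10.8 + 0.333333·5.8 + 0.333333·-0.8 = 5.26667.
E[X²] = 0.333333·233.28 + 0.333333·67.28 + 0.333333·23.68 = 108.08.
Var(X) = E[X²] − (E[X])² = 108.08 − 27.7378 = 80.3422.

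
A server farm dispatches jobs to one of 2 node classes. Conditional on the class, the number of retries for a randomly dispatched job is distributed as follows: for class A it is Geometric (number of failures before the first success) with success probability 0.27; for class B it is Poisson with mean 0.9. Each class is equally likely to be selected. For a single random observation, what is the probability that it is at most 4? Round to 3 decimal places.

0.895

Conditional on each class, P(X ≤ 4): A: 0.792693; B: 0.997656.
By total probability, P(X ≤ 4) = 0.5·0.792693 + 0.5·0.997656 = 0.895174.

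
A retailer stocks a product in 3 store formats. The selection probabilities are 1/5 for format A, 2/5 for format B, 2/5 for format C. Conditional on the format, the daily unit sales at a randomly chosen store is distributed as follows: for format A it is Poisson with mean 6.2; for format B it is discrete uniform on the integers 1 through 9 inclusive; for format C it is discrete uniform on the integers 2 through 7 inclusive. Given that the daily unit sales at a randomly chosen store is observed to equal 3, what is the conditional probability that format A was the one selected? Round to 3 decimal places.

0.127

Likelihoods P(X=3 | ·): A: 0.0806117; B: 0.111111; C: 0.166667.
Posterior ∝ prior × likelihood. Numerator for A: 0.2·0.0806117 = 0.0161223.
Normalizing constant: 0.2·0.0806117 + 0.4·0.111111 + 0.4·0.166667 = 0.127233.
P(A | observation) = 0.0161223 / 0.127233 = 0.126715.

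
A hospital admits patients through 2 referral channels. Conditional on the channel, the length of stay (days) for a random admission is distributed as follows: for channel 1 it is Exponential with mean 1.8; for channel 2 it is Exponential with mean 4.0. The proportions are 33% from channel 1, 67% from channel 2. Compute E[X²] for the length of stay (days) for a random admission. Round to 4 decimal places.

For each component E[X²] = Var + (mean)², giving 1: 6.48; 2: 32.
Overall E[X²] = 0.33·6.48 + 0.67·32 = 23.5784.

23.5784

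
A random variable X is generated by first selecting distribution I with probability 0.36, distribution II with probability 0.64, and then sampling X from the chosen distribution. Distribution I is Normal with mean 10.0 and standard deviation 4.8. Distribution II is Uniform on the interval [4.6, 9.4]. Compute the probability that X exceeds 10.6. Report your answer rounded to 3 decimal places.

0.162

Conditional on each component, P(X > 10.6): I: 0.450262; II: 0.
By total probability, P(X > 10.6) = 0.36·0.450262 + 0.64·0 = 0.162094.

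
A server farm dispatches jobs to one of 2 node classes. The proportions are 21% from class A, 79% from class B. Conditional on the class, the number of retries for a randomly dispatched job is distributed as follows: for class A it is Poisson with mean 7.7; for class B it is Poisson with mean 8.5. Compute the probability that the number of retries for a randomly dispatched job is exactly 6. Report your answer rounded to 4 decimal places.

Conditional on each class, P(X = 6): A: 0.131082; B: 0.106581.
By total probability, P(X = 6) = 0.21·0.131082 + 0.79·0.106581 = 0.111726.

0.1117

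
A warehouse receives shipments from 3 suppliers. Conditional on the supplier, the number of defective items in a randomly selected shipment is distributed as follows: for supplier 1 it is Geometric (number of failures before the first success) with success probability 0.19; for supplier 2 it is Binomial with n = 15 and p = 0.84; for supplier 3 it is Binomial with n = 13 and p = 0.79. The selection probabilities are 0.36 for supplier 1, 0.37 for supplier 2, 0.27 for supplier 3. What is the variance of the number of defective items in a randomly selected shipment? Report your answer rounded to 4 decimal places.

Per component, 1: μ=4.26316, E[X²]=40.6122; 2: μ=12.6, E[X²]=160.776; 3: μ=10.27, E[X²]=107.63.
E[X] = 0.36·4.26316 + 0.37·12.6 + 0.27·10.27 = 8.96964.
E[X²] = 0.36·40.6122 + 0.37·160.776 + 0.27·107.63 = 103.167.
Var(X) = E[X²] − (E[X])² = 103.167 − 80.4544 = 22.7131.

22.7131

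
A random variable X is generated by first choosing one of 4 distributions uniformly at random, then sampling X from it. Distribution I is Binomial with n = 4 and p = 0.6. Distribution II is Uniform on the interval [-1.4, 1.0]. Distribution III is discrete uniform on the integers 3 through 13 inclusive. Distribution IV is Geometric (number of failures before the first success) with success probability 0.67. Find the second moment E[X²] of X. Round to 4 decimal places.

For each component E[X²] = Var + (mean)², giving I: 6.72; II: 0.52; III: 74; IV: 0.977723.
Overall E[X²] = 0.25·6.72 + 0.25·0.52 + 0.25·74 + 0.25·0.977723 = 20.5544.

20.5544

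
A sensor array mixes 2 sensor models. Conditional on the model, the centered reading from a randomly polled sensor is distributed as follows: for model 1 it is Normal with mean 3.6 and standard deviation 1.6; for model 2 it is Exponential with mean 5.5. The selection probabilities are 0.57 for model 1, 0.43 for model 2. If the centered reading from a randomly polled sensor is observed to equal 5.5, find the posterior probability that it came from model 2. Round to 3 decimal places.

Likelihoods f(5.5 | ·): 1: 0.123191; 2: 0.0668872.
Posterior ∝ prior × likelihood. Numerator for 2: 0.43·0.0668872 = 0.0287615.
Normalizing constant: 0.57·0.123191 + 0.43·0.0668872 = 0.0989803.
P(2 | observation) = 0.0287615 / 0.0989803 = 0.290578.

0.291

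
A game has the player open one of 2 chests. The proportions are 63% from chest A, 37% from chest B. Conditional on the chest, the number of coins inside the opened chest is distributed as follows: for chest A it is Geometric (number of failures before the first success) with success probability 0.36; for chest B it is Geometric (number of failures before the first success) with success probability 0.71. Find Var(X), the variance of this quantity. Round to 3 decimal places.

Per component, A: μ=1.77778, E[X²]=8.09877; B: μ=0.408451, E[X²]=0.742115.
E[X] = 0.63·1.77778 + 0.37·0.408451 = 1.27113.
E[X²] = 0.63·8.09877 + 0.37·0.742115 = 5.3768.
Var(X) = E[X²] − (E[X])² = 5.3768 − 1.61576 = 3.76104.

3.761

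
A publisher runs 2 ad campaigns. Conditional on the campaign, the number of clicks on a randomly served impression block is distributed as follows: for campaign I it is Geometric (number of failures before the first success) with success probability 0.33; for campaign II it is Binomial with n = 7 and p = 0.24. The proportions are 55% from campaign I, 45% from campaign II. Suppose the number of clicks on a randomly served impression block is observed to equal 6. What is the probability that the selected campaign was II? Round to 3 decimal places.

Likelihoods P(X=6 | ·): I: 0.0298513; II: 0.00101667.
Posterior ∝ prior × likelihood. Numerator for II: 0.45·0.00101667 = 0.000457501.
Normalizing constant: 0.55·0.0298513 + 0.45·0.00101667 = 0.0168757.
P(II | observation) = 0.000457501 / 0.0168757 = 0.02711.

0.027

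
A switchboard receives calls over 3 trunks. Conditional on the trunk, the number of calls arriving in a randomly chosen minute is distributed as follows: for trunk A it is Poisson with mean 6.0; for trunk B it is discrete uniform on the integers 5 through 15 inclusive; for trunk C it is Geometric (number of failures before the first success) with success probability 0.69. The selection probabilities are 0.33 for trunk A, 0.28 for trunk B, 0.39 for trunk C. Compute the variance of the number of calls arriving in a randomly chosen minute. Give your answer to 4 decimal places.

Per component, A: μ=6, E[X²]=42; B: μ=10, E[X²]=110; C: μ=0.449275, E[X²]=0.852972.
E[X] = 0.33·6 + 0.28·10 + 0.39·0.449275 = 4.95522.
E[X²] = 0.33·42 + 0.28·110 + 0.39·0.852972 = 44.9927.
Var(X) = E[X²] − (E[X])² = 44.9927 − 24.5542 = 20.4385.

20.4385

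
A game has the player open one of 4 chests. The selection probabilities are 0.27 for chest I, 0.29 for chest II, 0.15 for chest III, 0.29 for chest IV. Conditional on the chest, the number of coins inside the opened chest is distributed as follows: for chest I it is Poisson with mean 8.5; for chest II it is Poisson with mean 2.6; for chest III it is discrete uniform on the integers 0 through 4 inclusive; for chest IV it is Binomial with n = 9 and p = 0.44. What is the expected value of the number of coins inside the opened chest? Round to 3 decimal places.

Component means — I: 8.5; II: 2.6; III: 2; IV: 3.96.
E[X] = 0.27·8.5 + 0.29·2.6 + 0.15·2 + 0.29·3.96 = 4.4974.

4.497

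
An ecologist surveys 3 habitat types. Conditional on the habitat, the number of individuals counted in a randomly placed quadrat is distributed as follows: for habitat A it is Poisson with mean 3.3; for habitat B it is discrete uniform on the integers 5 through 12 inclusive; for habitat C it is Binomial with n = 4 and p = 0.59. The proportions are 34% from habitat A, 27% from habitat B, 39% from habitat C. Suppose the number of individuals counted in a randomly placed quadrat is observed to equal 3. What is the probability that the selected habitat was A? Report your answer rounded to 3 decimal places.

0.364

Likelihoods P(X=3 | ·): A: 0.220912; B: 0; C: 0.336822.
Posterior ∝ prior × likelihood. Numerator for A: 0.34·0.220912 = 0.07511.
Normalizing constant: 0.34·0.220912 + 0.27·0 + 0.39·0.336822 = 0.20647.
P(A | observation) = 0.07511 / 0.20647 = 0.363781.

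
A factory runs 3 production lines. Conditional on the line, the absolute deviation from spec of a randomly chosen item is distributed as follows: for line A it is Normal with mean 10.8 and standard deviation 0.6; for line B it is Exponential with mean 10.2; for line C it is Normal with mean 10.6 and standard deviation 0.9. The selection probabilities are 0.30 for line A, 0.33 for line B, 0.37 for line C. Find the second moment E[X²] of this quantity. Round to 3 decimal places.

For each component E[X²] = Var + (mean)², giving A: 117; B: 208.08; C: 113.17.
Overall E[X²] = 0.3·117 + 0.33·208.08 + 0.37·113.17 = 145.639.

145.639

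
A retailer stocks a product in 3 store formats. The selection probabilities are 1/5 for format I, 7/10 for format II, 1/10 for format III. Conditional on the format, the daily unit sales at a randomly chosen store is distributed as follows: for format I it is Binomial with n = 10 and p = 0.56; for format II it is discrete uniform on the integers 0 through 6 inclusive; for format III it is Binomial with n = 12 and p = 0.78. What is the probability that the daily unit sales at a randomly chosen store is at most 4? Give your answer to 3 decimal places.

Conditional on each format, P(X ≤ 4): I: 0.240703; II: 0.714286; III: 0.00114273.
By total probability, P(X ≤ 4) = 0.2·0.240703 + 0.7·0.714286 + 0.1·0.00114273 = 0.548255.

0.548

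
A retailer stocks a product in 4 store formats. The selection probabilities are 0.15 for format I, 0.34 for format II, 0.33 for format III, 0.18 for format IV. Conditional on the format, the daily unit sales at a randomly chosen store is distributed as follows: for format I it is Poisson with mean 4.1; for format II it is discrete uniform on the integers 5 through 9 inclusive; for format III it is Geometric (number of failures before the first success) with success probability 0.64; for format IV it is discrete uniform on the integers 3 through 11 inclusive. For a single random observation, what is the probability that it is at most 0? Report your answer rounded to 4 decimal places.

0.2137

Conditional on each format, P(X ≤ 0): I: 0.0165727; II: 0; III: 0.64; IV: 0.
By total probability, P(X ≤ 0) = 0.15·0.0165727 + 0.34·0 + 0.33·0.64 + 0.18·0 = 0.213686.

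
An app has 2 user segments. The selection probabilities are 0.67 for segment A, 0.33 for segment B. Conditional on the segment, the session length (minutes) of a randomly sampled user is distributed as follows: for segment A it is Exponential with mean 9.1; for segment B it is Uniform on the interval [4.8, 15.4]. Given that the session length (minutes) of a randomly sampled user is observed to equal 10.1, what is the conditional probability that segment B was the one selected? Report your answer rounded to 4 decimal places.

0.5620

Likelihoods f(10.1 | ·): A: 0.0362193; B: 0.0943396.
Posterior ∝ prior × likelihood. Numerator for B: 0.33·0.0943396 = 0.0311321.
Normalizing constant: 0.67·0.0362193 + 0.33·0.0943396 = 0.055399.
P(B | observation) = 0.0311321 / 0.055399 = 0.561961.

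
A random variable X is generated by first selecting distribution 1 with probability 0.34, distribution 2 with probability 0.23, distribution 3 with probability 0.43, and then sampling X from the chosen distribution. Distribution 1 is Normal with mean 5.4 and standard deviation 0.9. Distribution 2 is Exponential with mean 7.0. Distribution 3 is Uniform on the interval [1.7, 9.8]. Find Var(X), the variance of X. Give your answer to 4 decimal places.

14.2691

Per component, 1: μ=5.4, E[X²]=29.97; 2: μ=7, E[X²]=98; 3: μ=5.75, E[X²]=38.53.
E[X] = 0.34·5.4 + 0.23·7 + 0.43·5.75 = 5.9185.
E[X²] = 0.34·29.97 + 0.23·98 + 0.43·38.53 = 49.2977.
Var(X) = E[X²] − (E[X])² = 49.2977 − 35.0286 = 14.2691.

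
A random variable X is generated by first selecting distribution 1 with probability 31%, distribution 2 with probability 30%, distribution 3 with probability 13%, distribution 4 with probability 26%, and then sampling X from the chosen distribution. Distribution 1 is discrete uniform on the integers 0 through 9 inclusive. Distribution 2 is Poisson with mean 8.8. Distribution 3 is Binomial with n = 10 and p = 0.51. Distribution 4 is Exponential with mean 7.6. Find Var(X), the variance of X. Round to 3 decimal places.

23.906

Per component, 1: μ=4.5, E[X²]=28.5; 2: μ=8.8, E[X²]=86.24; 3: μ=5.1, E[X²]=28.509; 4: μ=7.6, E[X²]=115.52.
E[X] = 0.31·4.5 + 0.3·8.8 + 0.13·5.1 + 0.26·7.6 = 6.674.
E[X²] = 0.31·28.5 + 0.3·86.24 + 0.13·28.509 + 0.26·115.52 = 68.4484.
Var(X) = E[X²] − (E[X])² = 68.4484 − 44.5423 = 23.9061.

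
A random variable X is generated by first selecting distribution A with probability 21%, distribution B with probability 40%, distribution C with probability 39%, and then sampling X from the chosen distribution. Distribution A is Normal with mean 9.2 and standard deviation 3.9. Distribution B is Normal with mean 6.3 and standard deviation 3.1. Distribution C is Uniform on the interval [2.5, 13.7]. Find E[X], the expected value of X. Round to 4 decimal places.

Component means — A: 9.2; B: 6.3; C: 8.1.
E[X] = 0.21·9.2 + 0.4·6.3 + 0.39·8.1 = 7.611.

7.6110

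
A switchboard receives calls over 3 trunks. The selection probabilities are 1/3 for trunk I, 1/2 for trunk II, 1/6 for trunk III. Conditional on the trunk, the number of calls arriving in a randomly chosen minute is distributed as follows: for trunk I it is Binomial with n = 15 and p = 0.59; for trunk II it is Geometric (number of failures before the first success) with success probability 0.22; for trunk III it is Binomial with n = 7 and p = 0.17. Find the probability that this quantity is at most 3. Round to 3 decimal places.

Conditional on each trunk, P(X ≤ 3): I: 0.00248175; II: 0.629849; III: 0.981087.
By total probability, P(X ≤ 3) = 0.333333·0.00248175 + 0.5·0.629849 + 0.166667·0.981087 = 0.479266.

0.479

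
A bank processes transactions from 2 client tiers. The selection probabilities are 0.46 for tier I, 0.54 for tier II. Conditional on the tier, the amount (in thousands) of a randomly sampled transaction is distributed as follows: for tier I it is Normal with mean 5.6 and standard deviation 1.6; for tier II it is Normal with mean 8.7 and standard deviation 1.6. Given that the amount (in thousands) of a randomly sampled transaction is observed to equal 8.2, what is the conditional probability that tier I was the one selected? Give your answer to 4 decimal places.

0.1928

Likelihoods f(8.2 | ·): I: 0.0665864; II: 0.237457.
Posterior ∝ prior × likelihood. Numerator for I: 0.46·0.0665864 = 0.0306298.
Normalizing constant: 0.46·0.0665864 + 0.54·0.237457 = 0.158856.
P(I | observation) = 0.0306298 / 0.158856 = 0.192814.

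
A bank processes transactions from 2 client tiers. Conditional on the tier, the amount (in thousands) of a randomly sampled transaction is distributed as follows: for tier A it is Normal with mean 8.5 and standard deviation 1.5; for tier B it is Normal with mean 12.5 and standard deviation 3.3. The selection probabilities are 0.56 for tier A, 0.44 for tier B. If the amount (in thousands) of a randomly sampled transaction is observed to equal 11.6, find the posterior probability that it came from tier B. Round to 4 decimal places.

Likelihoods f(11.6 | ·): A: 0.031431; B: 0.116478.
Posterior ∝ prior × likelihood. Numerator for B: 0.44·0.116478 = 0.0512504.
Normalizing constant: 0.56·0.031431 + 0.44·0.116478 = 0.0688518.
P(B | observation) = 0.0512504 / 0.0688518 = 0.744358.

0.7444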